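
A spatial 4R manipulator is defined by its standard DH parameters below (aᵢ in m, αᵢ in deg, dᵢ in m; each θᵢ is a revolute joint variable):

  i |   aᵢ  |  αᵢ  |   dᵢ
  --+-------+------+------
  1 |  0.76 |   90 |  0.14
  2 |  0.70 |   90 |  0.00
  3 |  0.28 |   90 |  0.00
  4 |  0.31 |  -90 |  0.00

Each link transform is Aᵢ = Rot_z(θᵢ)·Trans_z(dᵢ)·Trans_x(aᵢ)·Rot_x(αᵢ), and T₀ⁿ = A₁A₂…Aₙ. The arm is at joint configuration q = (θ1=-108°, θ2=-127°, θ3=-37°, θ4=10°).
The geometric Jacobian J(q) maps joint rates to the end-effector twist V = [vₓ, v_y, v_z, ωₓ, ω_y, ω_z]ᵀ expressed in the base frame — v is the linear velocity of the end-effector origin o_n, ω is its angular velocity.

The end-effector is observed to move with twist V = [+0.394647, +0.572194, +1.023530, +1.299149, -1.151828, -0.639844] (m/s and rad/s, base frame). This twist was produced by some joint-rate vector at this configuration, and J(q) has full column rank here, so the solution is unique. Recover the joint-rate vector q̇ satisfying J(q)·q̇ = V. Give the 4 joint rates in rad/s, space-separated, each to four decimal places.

o_n = [0.3305, -0.1226, -0.7600]
J₁: ẑ×o_n = [0.1226, 0.3305, -0.0000], ω = ẑ
J2: z=[-0.9511, 0.3090, 0.0000] o=[-0.2349, -0.7228, 0.1400] → [-0.2781, -0.8559, -0.7456, -0.9511, 0.3090, 0.0000]
J3: z=[0.2468, 0.7595, 0.6018] o=[-0.1047, -0.3222, -0.4190] → [-0.3791, 0.3461, -0.2813, 0.2468, 0.7595, 0.6018]
J4: z=[0.6476, -0.5912, 0.4806] o=[0.0972, -0.2462, -0.5976] → [0.0365, 0.2173, 0.2181, 0.6476, -0.5912, 0.4806]
q̇ = J⁺·V = [-0.7250, -0.9470, -0.5030, 0.8070]

-0.7250 -0.9470 -0.5030 0.8070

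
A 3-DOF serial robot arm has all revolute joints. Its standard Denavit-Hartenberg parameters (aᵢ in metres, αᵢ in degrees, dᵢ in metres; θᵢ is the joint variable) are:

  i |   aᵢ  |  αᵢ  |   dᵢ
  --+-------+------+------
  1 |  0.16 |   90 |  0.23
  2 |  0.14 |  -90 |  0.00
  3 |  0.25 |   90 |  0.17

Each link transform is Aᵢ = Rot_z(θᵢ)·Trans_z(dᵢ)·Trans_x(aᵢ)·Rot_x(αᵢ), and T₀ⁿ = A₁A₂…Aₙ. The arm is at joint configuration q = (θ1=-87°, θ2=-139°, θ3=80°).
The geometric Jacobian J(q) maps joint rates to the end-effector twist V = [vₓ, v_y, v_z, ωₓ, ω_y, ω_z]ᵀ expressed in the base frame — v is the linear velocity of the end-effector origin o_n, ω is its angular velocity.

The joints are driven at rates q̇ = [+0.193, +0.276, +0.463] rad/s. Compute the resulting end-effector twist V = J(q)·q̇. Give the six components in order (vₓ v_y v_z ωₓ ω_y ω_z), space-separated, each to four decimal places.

0.0513 -0.1046 0.0674 -0.2597 -0.3178 -0.1564

o_n = [0.2528, -0.1200, -0.0186]
J₁: ẑ×o_n = [0.1200, 0.2528, -0.0000], ω = ẑ
J2: z=[-0.9986, -0.0523, 0.0000] o=[0.0084, -0.1598, 0.2300] → [0.0130, -0.2483, -0.0269, -0.9986, -0.0523, 0.0000]
J3: z=[0.0343, -0.6552, -0.7547] o=[0.0028, -0.0543, 0.1382] → [0.0531, -0.1833, 0.1615, 0.0343, -0.6552, -0.7547]
V = J·q̇ = [0.0513, -0.1046, 0.0674, -0.2597, -0.3178, -0.1564]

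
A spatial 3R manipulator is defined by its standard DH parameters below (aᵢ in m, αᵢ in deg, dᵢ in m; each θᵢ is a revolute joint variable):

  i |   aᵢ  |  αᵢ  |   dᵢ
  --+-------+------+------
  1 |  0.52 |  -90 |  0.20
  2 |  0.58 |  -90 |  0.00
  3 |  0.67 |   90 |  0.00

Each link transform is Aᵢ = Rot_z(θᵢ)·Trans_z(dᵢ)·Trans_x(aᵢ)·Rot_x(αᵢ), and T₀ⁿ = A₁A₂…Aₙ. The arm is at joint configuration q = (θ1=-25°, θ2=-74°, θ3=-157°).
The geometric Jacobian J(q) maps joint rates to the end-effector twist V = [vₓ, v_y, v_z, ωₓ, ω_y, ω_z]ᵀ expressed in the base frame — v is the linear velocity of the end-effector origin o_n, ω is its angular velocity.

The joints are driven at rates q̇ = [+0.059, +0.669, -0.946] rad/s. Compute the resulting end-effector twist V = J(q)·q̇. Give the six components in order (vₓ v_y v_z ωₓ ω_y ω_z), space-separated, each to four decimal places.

-0.3311 -0.4561 -0.2313 -0.5414 0.9906 0.3198

o_n = [0.5727, 0.0218, 0.1647]
J₁: ẑ×o_n = [-0.0218, 0.5727, 0.0000], ω = ẑ
J2: z=[0.4226, 0.9063, 0.0000] o=[0.4713, -0.2198, 0.2000] → [-0.0320, 0.0149, 0.0101, 0.4226, 0.9063, 0.0000]
J3: z=[0.8712, -0.4062, -0.2756] o=[0.6162, -0.2873, 0.7575] → [0.3260, 0.5285, 0.2516, 0.8712, -0.4062, -0.2756]
V = J·q̇ = [-0.3311, -0.4561, -0.2313, -0.5414, 0.9906, 0.3198]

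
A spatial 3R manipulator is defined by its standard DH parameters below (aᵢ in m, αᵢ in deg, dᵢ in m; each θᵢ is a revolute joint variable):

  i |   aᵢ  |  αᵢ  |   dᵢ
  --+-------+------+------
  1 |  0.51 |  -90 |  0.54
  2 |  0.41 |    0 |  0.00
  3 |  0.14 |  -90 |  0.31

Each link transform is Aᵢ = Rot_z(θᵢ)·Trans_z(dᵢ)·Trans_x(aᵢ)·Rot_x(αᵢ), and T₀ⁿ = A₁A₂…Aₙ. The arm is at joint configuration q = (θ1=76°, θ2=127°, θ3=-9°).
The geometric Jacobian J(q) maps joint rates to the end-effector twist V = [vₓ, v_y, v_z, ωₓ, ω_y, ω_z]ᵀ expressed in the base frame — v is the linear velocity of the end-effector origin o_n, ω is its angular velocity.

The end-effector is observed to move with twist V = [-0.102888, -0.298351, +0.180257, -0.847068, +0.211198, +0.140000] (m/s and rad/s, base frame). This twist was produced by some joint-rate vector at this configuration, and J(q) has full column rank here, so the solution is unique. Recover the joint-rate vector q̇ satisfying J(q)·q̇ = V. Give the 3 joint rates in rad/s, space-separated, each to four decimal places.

0.1400 0.4980 0.3750

o_n = [-0.2530, 0.2667, 0.0889]
J₁: ẑ×o_n = [-0.2667, -0.2530, 0.0000], ω = ẑ
J2: z=[-0.9703, 0.2419, 0.0000] o=[0.1234, 0.4949, 0.5400] → [-0.1091, -0.4377, 0.3125, -0.9703, 0.2419, 0.0000]
J3: z=[-0.9703, 0.2419, 0.0000] o=[0.0637, 0.2554, 0.2126] → [-0.0299, -0.1199, 0.0657, -0.9703, 0.2419, 0.0000]
q̇ = J⁺·V = [0.1400, 0.4980, 0.3750]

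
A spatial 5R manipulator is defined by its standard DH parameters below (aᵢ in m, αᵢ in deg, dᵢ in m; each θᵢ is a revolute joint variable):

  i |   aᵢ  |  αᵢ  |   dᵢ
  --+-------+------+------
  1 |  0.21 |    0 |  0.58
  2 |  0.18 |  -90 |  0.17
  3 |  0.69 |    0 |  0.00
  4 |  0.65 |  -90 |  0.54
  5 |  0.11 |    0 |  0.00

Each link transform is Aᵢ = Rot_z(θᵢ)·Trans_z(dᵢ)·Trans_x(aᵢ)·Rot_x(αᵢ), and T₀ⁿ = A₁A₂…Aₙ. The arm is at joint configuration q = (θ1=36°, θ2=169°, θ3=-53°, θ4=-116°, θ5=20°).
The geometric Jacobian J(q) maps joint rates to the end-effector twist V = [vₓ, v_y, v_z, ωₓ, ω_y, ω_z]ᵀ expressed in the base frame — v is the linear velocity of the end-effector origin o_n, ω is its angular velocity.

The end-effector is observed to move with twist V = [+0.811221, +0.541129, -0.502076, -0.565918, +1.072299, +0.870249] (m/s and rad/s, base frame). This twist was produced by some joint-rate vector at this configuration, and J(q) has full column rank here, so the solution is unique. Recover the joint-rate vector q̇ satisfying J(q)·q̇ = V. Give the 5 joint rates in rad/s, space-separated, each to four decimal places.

0.1650 0.3980 -0.9530 -0.2580 0.3130

o_n = [0.5130, -0.2709, 1.4448]
J₁: ẑ×o_n = [0.2709, 0.5130, -0.0000], ω = ẑ
J2: z=[0.0000, 0.0000, 1.0000] o=[0.1699, 0.1234, 0.5800] → [0.3943, 0.3431, -0.0000, 0.0000, 0.0000, 1.0000]
J3: z=[0.4226, -0.9063, 0.0000] o=[0.0068, 0.0474, 0.7500] → [-0.6297, -0.2936, 0.3243, 0.4226, -0.9063, 0.0000]
J4: z=[0.4226, -0.9063, 0.0000] o=[-0.3696, -0.1281, 1.3011] → [-0.1303, -0.0608, 0.7395, 0.4226, -0.9063, 0.0000]
J5: z=[-0.1729, -0.0806, 0.9816] o=[0.4369, -0.3479, 1.4251] → [-0.0772, 0.0781, -0.0072, -0.1729, -0.0806, 0.9816]
q̇ = J⁺·V = [0.1650, 0.3980, -0.9530, -0.2580, 0.3130]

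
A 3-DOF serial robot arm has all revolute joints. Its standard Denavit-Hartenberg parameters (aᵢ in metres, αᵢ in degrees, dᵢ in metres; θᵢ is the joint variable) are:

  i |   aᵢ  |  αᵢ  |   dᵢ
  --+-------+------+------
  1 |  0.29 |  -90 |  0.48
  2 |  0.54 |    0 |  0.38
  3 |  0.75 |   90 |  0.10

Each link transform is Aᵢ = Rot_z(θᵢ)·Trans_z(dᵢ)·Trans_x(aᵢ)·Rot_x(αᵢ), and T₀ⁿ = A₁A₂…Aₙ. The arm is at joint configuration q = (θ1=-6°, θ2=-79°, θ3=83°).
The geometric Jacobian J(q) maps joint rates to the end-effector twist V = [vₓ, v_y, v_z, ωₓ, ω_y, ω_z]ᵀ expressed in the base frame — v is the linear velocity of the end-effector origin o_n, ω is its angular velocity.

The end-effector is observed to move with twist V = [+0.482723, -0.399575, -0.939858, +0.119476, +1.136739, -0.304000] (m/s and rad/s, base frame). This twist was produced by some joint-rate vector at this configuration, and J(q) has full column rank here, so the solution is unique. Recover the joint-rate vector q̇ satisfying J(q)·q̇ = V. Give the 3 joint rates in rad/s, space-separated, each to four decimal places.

-0.3040 0.8220 0.3210

o_n = [1.1851, 0.3581, 0.9578]
J₁: ẑ×o_n = [-0.3581, 1.1851, 0.0000], ω = ẑ
J2: z=[0.1045, 0.9945, 0.0000] o=[0.2884, -0.0303, 0.4800] → [0.4751, -0.0499, -0.8512, 0.1045, 0.9945, 0.0000]
J3: z=[0.1045, 0.9945, 0.0000] o=[0.4306, 0.3368, 1.0101] → [-0.0520, 0.0055, -0.7482, 0.1045, 0.9945, 0.0000]
q̇ = J⁺·V = [-0.3040, 0.8220, 0.3210]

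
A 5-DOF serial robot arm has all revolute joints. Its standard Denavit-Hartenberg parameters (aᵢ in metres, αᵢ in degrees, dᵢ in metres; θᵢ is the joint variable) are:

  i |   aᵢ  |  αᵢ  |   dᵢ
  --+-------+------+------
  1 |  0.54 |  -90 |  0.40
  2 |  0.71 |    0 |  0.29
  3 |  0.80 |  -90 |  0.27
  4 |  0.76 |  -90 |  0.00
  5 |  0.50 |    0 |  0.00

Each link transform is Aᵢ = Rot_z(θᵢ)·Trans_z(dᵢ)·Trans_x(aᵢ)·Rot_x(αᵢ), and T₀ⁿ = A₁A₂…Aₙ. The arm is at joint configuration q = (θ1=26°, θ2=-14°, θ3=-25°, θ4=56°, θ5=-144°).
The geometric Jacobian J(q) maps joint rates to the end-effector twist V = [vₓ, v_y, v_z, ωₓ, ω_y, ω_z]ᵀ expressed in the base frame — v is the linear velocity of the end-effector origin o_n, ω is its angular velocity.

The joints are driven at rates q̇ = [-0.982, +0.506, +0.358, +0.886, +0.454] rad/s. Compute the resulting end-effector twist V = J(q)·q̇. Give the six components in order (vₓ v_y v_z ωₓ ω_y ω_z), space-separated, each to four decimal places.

o_n = [1.8521, 1.1985, 0.9719]
J₁: ẑ×o_n = [-1.1985, 1.8521, 0.0000], ω = ẑ
J2: z=[-0.4384, 0.8988, 0.0000] o=[0.4853, 0.2367, 0.4000] → [0.5140, 0.2507, -1.6501, -0.4384, 0.8988, 0.0000]
J3: z=[-0.4384, 0.8988, 0.0000] o=[0.9774, 0.7994, 0.5718] → [0.3597, 0.1754, -0.9612, -0.4384, 0.8988, 0.0000]
J4: z=[0.5656, 0.2759, -0.7771] o=[1.4178, 1.3146, 1.0752] → [-0.1187, -0.2791, -0.1855, 0.5656, 0.2759, -0.7771]
J5: z=[-0.3339, -0.7850, -0.5217] o=[1.9909, 0.8931, 1.3427] → [0.4504, -0.0514, -0.2109, -0.3339, -0.7850, -0.5217]
V = J·q̇ = [1.6651, -1.8997, -1.4391, -0.0292, 0.6646, -1.9074]

1.6651 -1.8997 -1.4391 -0.0292 0.6646 -1.9074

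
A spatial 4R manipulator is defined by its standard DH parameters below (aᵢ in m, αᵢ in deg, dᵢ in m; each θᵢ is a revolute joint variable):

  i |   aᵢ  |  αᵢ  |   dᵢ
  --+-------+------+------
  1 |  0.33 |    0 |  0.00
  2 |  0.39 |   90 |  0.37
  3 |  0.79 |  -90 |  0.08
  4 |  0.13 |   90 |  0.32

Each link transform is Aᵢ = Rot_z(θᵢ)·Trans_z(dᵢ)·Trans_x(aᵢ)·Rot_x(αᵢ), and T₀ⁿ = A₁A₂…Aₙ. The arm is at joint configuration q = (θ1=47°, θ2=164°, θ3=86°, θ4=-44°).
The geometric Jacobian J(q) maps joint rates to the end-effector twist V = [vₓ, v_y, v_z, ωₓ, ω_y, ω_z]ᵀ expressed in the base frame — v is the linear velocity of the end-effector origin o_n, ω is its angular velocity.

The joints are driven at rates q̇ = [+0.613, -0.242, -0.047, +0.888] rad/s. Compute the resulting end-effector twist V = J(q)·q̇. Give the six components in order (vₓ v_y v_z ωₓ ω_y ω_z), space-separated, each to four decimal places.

-0.1752 -0.0326 0.0921 0.7835 0.4160 0.4329

o_n = [0.0238, 0.3191, 1.2737]
J₁: ẑ×o_n = [-0.3191, 0.0238, 0.0000], ω = ẑ
J2: z=[0.0000, 0.0000, 1.0000] o=[0.2251, 0.2413, 0.0000] → [-0.0778, -0.2012, 0.0000, 0.0000, 0.0000, 1.0000]
J3: z=[-0.5150, 0.8572, 0.0000] o=[-0.1092, 0.0405, 0.3700] → [0.7746, 0.4654, -0.2576, -0.5150, 0.8572, 0.0000]
J4: z=[0.8551, 0.5138, 0.0698] o=[-0.1977, 0.0807, 1.1581] → [0.0428, -0.0834, 0.0901, 0.8551, 0.5138, 0.0698]
V = J·q̇ = [-0.1752, -0.0326, 0.0921, 0.7835, 0.4160, 0.4329]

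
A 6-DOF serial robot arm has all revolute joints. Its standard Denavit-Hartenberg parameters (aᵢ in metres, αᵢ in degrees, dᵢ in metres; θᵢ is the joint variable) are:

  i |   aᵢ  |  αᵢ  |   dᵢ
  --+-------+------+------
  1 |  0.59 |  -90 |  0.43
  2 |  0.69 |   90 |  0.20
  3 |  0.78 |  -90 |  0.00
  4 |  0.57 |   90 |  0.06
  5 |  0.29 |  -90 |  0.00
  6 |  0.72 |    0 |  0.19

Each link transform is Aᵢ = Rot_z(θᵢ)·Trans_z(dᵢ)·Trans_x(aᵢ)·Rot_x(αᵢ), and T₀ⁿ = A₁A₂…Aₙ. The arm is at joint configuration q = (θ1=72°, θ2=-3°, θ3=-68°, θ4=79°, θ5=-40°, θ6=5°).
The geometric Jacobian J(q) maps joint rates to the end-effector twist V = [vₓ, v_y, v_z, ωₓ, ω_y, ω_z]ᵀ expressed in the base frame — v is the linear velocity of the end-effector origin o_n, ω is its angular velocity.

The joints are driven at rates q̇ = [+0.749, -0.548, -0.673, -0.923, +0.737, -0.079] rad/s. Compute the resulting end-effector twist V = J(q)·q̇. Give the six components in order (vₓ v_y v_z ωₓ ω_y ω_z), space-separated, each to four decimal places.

0.6732 1.7485 0.2667 1.3099 -1.0758 0.2334

o_n = [1.2546, 0.9792, -0.9826]
J₁: ẑ×o_n = [-0.9792, 1.2546, 0.0000], ω = ẑ
J2: z=[-0.9511, 0.3090, 0.0000] o=[0.1823, 0.5611, 0.4300] → [-0.4365, -1.3435, -0.7289, -0.9511, 0.3090, 0.0000]
J3: z=[-0.0162, -0.0498, 0.9986] o=[0.2050, 1.2783, 0.4661] → [0.3708, 1.0247, 0.0571, -0.0162, -0.0498, 0.9986]
J4: z=[-0.0701, 0.9964, 0.0485] o=[0.9830, 1.3323, 0.4814] → [-1.4415, -0.0895, -0.2458, -0.0701, 0.9964, 0.0485]
J5: z=[0.9760, 0.0585, 0.2098] o=[1.0963, 1.4275, -0.0723] → [0.0408, 0.9216, -0.4468, 0.9760, 0.0585, 0.2098]
J6: z=[0.0788, 0.8032, -0.5905] o=[1.1552, 1.2555, -0.2983] → [-0.7128, -0.0048, -0.1016, 0.0788, 0.8032, -0.5905]
V = J·q̇ = [0.6732, 1.7485, 0.2667, 1.3099, -1.0758, 0.2334]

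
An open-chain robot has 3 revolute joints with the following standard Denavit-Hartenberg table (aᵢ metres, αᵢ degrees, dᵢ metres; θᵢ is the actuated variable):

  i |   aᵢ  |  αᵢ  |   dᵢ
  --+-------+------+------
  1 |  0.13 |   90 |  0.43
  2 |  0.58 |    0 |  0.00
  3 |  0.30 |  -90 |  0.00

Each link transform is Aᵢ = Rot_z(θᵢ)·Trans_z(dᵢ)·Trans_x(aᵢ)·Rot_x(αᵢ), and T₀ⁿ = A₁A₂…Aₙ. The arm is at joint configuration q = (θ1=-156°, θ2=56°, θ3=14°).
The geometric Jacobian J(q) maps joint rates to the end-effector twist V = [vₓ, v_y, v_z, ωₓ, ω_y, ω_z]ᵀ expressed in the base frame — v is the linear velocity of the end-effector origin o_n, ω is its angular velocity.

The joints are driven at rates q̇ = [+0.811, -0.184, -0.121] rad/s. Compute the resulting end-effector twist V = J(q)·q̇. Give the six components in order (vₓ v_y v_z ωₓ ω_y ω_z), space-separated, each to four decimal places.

0.0243 -0.4836 -0.0910 0.1241 -0.2786 0.8110

o_n = [-0.5088, -0.2265, 1.1927]
J₁: ẑ×o_n = [0.2265, -0.5088, 0.0000], ω = ẑ
J2: z=[-0.4067, 0.9135, 0.0000] o=[-0.1188, -0.0529, 0.4300] → [0.6968, 0.3102, 0.4269, -0.4067, 0.9135, 0.0000]
J3: z=[-0.4067, 0.9135, 0.0000] o=[-0.4151, -0.1848, 0.9108] → [0.2575, 0.1147, 0.1026, -0.4067, 0.9135, 0.0000]
V = J·q̇ = [0.0243, -0.4836, -0.0910, 0.1241, -0.2786, 0.8110]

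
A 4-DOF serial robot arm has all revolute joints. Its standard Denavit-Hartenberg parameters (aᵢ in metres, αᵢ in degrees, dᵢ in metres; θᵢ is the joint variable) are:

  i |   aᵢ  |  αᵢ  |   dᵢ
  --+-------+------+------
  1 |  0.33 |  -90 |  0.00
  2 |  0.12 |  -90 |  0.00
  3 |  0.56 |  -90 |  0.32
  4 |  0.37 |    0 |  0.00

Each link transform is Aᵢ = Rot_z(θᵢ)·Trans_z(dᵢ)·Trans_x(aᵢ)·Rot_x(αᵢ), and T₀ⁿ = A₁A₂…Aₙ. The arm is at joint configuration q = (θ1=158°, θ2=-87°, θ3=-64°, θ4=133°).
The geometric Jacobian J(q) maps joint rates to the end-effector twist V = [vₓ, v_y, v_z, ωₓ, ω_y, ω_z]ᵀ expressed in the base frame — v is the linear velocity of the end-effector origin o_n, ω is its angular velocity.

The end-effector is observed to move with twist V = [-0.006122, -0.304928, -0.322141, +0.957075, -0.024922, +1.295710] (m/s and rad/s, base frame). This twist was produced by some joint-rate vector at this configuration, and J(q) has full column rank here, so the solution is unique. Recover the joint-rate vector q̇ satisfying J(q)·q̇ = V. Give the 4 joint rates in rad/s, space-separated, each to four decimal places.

o_n = [-0.4677, -0.1093, 0.2519]
J₁: ẑ×o_n = [0.1093, -0.4677, 0.0000], ω = ẑ
J2: z=[-0.3746, -0.9272, 0.0000] o=[-0.3060, 0.1236, 0.0000] → [-0.2336, 0.0944, -0.0627, -0.3746, -0.9272, 0.0000]
J3: z=[-0.9259, 0.3741, -0.0523] o=[-0.3118, 0.1260, 0.1198] → [0.0371, 0.1305, 0.2761, -0.9259, 0.3741, -0.0523]
J4: z=[0.1206, 0.4241, 0.8976] o=[-0.8085, -0.2162, 0.3482] → [-0.1368, 0.3176, -0.1317, 0.1206, 0.4241, 0.8976]
q̇ = J⁺·V = [0.7510, -0.0930, -0.9240, 0.5530]

0.7510 -0.0930 -0.9240 0.5530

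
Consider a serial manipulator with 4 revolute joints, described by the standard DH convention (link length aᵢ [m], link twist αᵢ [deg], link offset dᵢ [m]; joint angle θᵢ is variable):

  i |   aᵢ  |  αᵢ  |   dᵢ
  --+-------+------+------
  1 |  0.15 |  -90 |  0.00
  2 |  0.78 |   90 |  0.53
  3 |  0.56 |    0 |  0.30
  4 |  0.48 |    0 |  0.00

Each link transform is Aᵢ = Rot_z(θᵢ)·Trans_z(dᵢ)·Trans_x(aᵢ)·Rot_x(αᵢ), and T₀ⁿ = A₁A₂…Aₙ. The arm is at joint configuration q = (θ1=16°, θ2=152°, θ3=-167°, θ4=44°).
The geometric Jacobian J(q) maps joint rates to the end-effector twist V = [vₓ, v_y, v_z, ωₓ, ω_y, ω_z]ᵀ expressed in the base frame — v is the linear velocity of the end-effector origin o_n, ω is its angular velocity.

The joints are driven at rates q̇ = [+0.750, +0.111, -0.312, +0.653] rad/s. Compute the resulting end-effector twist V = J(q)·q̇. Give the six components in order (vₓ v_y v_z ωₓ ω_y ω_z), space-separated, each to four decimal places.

o_n = [0.3021, 0.0882, -0.2522]
J₁: ẑ×o_n = [-0.0882, 0.3021, 0.0000], ω = ẑ
J2: z=[-0.2756, 0.9613, 0.0000] o=[0.1442, 0.0413, 0.0000] → [-0.2424, -0.0695, -0.1647, -0.2756, 0.9613, 0.0000]
J3: z=[0.4513, 0.1294, -0.8829] o=[-0.6639, 0.3610, -0.3662] → [-0.2261, -0.9044, -0.2481, 0.4513, 0.1294, -0.8829]
J4: z=[0.4513, 0.1294, -0.8829] o=[-0.0307, 0.4115, -0.3749] → [-0.2696, -0.3493, -0.1890, 0.4513, 0.1294, -0.8829]
V = J·q̇ = [-0.1985, 0.2730, -0.0643, 0.1233, 0.1508, 0.4489]

-0.1985 0.2730 -0.0643 0.1233 0.1508 0.4489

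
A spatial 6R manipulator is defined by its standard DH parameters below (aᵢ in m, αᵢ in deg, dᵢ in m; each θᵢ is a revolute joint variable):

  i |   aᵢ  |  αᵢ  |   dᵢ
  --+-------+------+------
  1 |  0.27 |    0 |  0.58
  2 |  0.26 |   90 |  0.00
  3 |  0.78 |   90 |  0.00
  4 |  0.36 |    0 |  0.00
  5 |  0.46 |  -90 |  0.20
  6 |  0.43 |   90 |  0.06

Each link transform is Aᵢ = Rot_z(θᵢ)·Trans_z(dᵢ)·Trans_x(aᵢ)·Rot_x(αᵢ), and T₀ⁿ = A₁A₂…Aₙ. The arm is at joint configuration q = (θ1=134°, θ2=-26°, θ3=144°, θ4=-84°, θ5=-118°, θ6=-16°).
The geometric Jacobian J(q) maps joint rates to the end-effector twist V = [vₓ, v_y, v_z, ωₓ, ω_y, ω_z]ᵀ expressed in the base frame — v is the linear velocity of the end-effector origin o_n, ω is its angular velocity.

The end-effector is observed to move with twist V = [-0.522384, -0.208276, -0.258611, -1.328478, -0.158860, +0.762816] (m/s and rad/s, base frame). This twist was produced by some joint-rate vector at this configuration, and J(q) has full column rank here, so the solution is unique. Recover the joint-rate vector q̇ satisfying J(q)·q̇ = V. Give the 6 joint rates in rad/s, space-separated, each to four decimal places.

o_n = [-0.4117, 0.6041, 0.8291]
J₁: ẑ×o_n = [-0.6041, -0.4117, 0.0000], ω = ẑ
J2: z=[0.0000, 0.0000, 1.0000] o=[-0.1876, 0.1942, 0.5800] → [-0.4098, -0.2241, 0.0000, 0.0000, 0.0000, 1.0000]
J3: z=[0.9511, 0.3090, 0.0000] o=[-0.2679, 0.4415, 0.5800] → [0.0770, -0.2369, 0.1990, 0.9511, 0.3090, 0.0000]
J4: z=[-0.1816, 0.5590, 0.8090] o=[-0.0729, -0.1587, 1.0385] → [-0.7341, -0.3121, 0.0508, -0.1816, 0.5590, 0.8090]
J5: z=[-0.1816, 0.5590, 0.8090] o=[-0.4040, -0.2982, 1.0606] → [-0.8594, -0.0483, -0.1596, -0.1816, 0.5590, 0.8090]
J6: z=[-0.9755, 0.0017, -0.2202] o=[-0.3831, 0.1950, 0.9717] → [0.0898, -0.1328, -0.3990, -0.9755, 0.0017, -0.2202]
q̇ = J⁺·V = [0.4030, 0.2430, -0.9630, 0.5840, -0.3370, 0.3770]

0.4030 0.2430 -0.9630 0.5840 -0.3370 0.3770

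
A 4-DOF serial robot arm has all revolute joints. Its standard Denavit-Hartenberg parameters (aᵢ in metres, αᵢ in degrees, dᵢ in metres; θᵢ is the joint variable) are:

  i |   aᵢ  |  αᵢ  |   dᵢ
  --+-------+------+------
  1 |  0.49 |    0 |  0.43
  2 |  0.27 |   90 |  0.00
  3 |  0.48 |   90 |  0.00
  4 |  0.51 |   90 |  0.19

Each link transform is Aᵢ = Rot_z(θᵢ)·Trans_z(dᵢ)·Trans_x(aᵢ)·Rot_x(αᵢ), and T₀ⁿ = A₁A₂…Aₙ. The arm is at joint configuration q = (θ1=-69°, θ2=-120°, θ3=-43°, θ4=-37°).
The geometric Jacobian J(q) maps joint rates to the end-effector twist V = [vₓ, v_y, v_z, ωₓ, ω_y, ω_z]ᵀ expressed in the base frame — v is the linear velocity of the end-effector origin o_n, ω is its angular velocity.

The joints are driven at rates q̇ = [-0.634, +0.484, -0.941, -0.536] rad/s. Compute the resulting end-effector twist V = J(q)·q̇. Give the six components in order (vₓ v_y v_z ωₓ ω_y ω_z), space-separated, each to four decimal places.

0.4593 -0.3312 -0.3765 -0.5083 -0.8722 0.2420

o_n = [-0.6520, -0.6371, -0.3141]
J₁: ẑ×o_n = [0.6371, -0.6520, 0.0000], ω = ẑ
J2: z=[0.0000, 0.0000, 1.0000] o=[0.1756, -0.4575, 0.4300] → [0.1797, -0.8276, 0.0000, 0.0000, 0.0000, 1.0000]
J3: z=[0.1564, 0.9877, 0.0000] o=[-0.0911, -0.4152, 0.4300] → [-0.7349, 0.1164, 0.5194, 0.1564, 0.9877, 0.0000]
J4: z=[0.6736, -0.1067, -0.7314] o=[-0.4378, -0.3603, 0.1026] → [-0.1580, 0.4374, -0.2093, 0.6736, -0.1067, -0.7314]
V = J·q̇ = [0.4593, -0.3312, -0.3765, -0.5083, -0.8722, 0.2420]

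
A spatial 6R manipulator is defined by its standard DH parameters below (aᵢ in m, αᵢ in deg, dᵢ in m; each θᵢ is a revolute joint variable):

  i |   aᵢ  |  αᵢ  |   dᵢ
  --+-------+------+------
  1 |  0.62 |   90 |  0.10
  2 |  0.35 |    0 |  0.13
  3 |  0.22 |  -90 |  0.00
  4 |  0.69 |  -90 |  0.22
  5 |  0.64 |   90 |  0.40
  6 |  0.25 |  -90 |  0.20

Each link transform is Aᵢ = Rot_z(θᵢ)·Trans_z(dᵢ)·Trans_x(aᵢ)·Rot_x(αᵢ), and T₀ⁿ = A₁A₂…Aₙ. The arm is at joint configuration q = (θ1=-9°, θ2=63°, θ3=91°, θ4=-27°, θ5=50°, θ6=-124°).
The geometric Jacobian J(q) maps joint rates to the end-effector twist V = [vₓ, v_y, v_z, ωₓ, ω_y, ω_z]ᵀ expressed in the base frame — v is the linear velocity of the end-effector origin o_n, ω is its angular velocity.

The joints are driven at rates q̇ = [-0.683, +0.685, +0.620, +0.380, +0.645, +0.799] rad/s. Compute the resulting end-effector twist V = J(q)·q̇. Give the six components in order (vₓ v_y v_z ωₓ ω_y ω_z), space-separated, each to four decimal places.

-1.0822 0.8172 -1.0454 -1.2887 -0.8166 -1.1187

o_n = [-0.4861, -0.4161, 1.0327]
J₁: ẑ×o_n = [0.4161, -0.4861, 0.0000], ω = ẑ
J2: z=[-0.1564, -0.9877, 0.0000] o=[0.6124, -0.0970, 0.1000] → [-0.9212, 0.1459, -1.0351, -0.1564, -0.9877, 0.0000]
J3: z=[-0.1564, -0.9877, 0.0000] o=[0.7490, -0.2502, 0.4119] → [-0.6132, 0.0971, -1.1940, -0.1564, -0.9877, 0.0000]
J4: z=[-0.4330, 0.0686, -0.8988] o=[0.5537, -0.2193, 0.5083] → [-0.1409, 1.1616, 0.1565, -0.4330, 0.0686, -0.8988]
J5: z=[-0.2636, 0.9439, 0.1990] o=[-0.1364, -0.4272, 0.5801] → [0.4250, 0.0497, 0.3272, -0.2636, 0.9439, 0.1990]
J6: z=[-0.9386, -0.2034, -0.2785] o=[-0.3841, -0.2162, 1.2610] → [-0.0092, -0.1859, 0.1669, -0.9386, -0.2034, -0.2785]
V = J·q̇ = [-1.0822, 0.8172, -1.0454, -1.2887, -0.8166, -1.1187]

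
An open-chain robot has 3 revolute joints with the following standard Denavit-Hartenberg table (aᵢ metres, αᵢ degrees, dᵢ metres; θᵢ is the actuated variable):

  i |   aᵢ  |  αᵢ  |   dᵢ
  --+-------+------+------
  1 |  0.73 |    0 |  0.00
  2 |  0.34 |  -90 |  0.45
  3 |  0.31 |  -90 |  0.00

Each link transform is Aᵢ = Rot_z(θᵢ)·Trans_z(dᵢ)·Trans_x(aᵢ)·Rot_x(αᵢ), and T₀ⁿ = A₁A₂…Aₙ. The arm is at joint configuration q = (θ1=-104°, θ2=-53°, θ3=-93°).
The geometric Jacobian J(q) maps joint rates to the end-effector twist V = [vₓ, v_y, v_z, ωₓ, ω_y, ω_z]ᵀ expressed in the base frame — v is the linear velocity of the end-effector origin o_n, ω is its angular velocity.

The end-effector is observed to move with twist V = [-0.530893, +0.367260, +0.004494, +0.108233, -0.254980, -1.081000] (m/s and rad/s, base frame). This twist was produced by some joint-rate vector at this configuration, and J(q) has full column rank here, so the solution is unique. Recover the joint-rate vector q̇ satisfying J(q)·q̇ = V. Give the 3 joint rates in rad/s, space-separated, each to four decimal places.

o_n = [-0.4746, -0.8348, 0.7596]
J₁: ẑ×o_n = [0.8348, -0.4746, 0.0000], ω = ẑ
J2: z=[0.0000, 0.0000, 1.0000] o=[-0.1766, -0.7083, 0.0000] → [0.1265, -0.2980, 0.0000, 0.0000, 0.0000, 1.0000]
J3: z=[0.3907, -0.9205, 0.0000] o=[-0.4896, -0.8412, 0.4500] → [-0.2850, -0.1210, 0.0162, 0.3907, -0.9205, 0.0000]
q̇ = J⁺·V = [-0.4450, -0.6360, 0.2770]

-0.4450 -0.6360 0.2770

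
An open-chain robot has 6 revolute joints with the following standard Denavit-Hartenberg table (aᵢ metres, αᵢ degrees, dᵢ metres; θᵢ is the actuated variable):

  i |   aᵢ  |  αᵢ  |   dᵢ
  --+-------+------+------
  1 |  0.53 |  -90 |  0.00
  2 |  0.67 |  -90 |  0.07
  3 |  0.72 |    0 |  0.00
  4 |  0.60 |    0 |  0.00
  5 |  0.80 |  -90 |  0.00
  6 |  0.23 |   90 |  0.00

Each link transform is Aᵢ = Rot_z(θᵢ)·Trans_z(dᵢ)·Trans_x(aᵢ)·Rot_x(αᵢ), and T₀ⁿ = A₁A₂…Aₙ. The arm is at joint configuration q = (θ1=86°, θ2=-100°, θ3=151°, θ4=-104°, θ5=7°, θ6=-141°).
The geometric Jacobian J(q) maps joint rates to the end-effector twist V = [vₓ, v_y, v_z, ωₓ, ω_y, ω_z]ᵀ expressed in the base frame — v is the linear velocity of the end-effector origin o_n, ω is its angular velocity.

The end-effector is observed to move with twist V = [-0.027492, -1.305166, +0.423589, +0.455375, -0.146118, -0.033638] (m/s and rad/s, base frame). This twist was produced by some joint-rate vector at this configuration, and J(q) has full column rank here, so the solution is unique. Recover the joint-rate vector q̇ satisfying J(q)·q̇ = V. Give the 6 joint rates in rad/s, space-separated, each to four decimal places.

o_n = [1.2546, 0.4447, 0.8274]
J₁: ẑ×o_n = [-0.4447, 1.2546, 0.0000], ω = ẑ
J2: z=[-0.9976, 0.0698, 0.0000] o=[0.0370, 0.5287, 0.0000] → [0.0577, 0.8254, -0.0011, -0.9976, 0.0698, 0.0000]
J3: z=[0.0687, 0.9824, 0.1736] o=[-0.0410, 0.4175, 0.6598] → [0.1599, 0.2135, -1.2709, 0.0687, 0.9824, 0.1736]
J4: z=[0.0687, 0.9824, 0.1736] o=[0.3149, 0.5023, 0.0397] → [0.7839, 0.1091, -0.9271, 0.0687, 0.9824, 0.1736]
J5: z=[0.0687, 0.9824, 0.1736] o=[0.7477, 0.4008, 0.4426] → [0.3704, 0.0616, -0.4950, 0.0687, 0.9824, 0.1736]
J6: z=[0.5962, 0.0991, -0.7967] o=[1.3876, 0.2742, 0.9057] → [0.1281, 0.1527, 0.1148, 0.5962, 0.0991, -0.7967]
q̇ = J⁺·V = [-0.4210, -0.7560, -0.3640, -0.4050, 0.7240, -0.4960]

-0.4210 -0.7560 -0.3640 -0.4050 0.7240 -0.4960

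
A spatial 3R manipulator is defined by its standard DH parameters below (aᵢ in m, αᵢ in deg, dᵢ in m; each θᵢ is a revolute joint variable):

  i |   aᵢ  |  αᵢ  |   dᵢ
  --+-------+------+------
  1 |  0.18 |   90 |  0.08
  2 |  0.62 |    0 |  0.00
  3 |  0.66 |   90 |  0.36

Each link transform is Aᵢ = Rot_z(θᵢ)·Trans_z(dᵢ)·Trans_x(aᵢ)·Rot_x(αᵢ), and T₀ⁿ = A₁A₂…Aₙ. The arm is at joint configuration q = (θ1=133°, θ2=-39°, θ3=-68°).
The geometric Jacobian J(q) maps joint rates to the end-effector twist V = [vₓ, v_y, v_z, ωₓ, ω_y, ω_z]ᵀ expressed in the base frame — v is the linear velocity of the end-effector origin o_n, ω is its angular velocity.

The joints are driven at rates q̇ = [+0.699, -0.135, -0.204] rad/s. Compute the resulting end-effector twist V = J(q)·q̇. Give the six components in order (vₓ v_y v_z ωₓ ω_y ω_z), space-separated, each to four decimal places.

o_n = [-0.0565, 0.5884, -0.9413]
J₁: ẑ×o_n = [-0.5884, -0.0565, 0.0000], ω = ẑ
J2: z=[0.7314, 0.6820, 0.0000] o=[-0.1228, 0.1316, 0.0800] → [-0.6966, 0.7470, 0.2889, 0.7314, 0.6820, 0.0000]
J3: z=[0.7314, 0.6820, 0.0000] o=[-0.4514, 0.4840, -0.3102] → [-0.4305, 0.4616, -0.1930, 0.7314, 0.6820, 0.0000]
V = J·q̇ = [-0.2295, -0.2345, 0.0004, -0.2479, -0.2312, 0.6990]

-0.2295 -0.2345 0.0004 -0.2479 -0.2312 0.6990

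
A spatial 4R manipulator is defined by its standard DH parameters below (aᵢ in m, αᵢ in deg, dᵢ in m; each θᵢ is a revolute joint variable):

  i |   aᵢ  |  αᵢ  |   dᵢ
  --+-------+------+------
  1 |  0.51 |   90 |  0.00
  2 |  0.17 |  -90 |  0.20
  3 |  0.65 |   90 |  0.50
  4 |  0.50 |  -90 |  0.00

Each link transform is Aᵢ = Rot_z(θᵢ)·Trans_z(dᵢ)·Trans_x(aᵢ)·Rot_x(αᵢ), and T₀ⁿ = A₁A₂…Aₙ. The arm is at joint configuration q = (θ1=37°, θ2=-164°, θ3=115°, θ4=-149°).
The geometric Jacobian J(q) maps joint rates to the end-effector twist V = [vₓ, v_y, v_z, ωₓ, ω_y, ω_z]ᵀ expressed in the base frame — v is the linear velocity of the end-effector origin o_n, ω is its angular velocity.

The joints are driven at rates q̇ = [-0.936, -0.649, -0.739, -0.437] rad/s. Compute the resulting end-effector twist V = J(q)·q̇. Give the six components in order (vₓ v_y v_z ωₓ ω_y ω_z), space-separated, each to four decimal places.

o_n = [0.4016, 0.3035, -0.2542]
J₁: ẑ×o_n = [-0.3035, 0.4016, 0.0000], ω = ẑ
J2: z=[0.6018, -0.7986, 0.0000] o=[0.4073, 0.3069, 0.0000] → [0.2030, 0.1530, -0.0066, 0.6018, -0.7986, 0.0000]
J3: z=[0.2201, 0.1659, -0.9613] o=[0.3972, 0.0489, -0.0469] → [0.2104, 0.0414, 0.0553, 0.2201, 0.1659, -0.9613]
J4: z=[-0.9501, -0.1868, -0.2498] o=[0.3636, 0.7612, -0.4518] → [-0.1513, 0.1783, 0.4420, -0.9501, -0.1868, -0.2498]
V = J·q̇ = [0.0630, -0.5836, -0.2297, -0.1381, 0.4774, -0.1165]

0.0630 -0.5836 -0.2297 -0.1381 0.4774 -0.1165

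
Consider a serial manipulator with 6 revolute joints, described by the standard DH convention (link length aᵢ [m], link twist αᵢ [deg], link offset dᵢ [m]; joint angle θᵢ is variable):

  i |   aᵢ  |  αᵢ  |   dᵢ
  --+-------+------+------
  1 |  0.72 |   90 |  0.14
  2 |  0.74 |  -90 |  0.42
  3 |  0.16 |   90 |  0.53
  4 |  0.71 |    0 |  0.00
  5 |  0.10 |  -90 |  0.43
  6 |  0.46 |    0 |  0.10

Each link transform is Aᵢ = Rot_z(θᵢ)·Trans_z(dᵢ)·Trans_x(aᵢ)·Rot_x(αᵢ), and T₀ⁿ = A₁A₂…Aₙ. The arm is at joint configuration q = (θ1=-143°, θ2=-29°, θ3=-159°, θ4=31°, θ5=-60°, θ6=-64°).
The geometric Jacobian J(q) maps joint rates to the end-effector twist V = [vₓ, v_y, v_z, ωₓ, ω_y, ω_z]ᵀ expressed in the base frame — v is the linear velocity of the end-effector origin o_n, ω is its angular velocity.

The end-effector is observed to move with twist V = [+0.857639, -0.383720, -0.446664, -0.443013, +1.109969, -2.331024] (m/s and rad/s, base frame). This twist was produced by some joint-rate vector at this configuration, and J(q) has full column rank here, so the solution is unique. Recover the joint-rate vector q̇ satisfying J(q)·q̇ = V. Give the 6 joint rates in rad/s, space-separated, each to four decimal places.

o_n = [-0.5119, -0.3608, 1.1490]
J₁: ẑ×o_n = [0.3608, -0.5119, 0.0000], ω = ẑ
J2: z=[-0.6018, 0.7986, 0.0000] o=[-0.5750, -0.4333, 0.1400] → [0.8058, 0.6072, -0.0940, -0.6018, 0.7986, 0.0000]
J3: z=[-0.3872, -0.2918, 0.8746] o=[-1.3447, -0.4874, -0.2188] → [-0.5098, 1.2579, 0.1940, -0.3872, -0.2918, 0.8746]
J4: z=[0.8122, -0.5570, 0.1737] o=[-1.4801, -0.5176, 0.3172] → [-0.4905, -0.5073, 0.6665, 0.8122, -0.5570, 0.1737]
J5: z=[0.8122, -0.5570, 0.1737] o=[-1.3560, -0.1511, 0.9125] → [-0.0953, -0.0454, 0.2998, 0.8122, -0.5570, 0.1737]
J6: z=[-0.1271, 0.1218, 0.9844] o=[-0.9499, -0.3084, 0.9844] → [0.0717, 0.4520, -0.0467, -0.1271, 0.1218, 0.9844]
q̇ = J⁺·V = [-0.9060, 0.7740, -0.9430, -0.1760, -0.3270, -0.5210]

-0.9060 0.7740 -0.9430 -0.1760 -0.3270 -0.5210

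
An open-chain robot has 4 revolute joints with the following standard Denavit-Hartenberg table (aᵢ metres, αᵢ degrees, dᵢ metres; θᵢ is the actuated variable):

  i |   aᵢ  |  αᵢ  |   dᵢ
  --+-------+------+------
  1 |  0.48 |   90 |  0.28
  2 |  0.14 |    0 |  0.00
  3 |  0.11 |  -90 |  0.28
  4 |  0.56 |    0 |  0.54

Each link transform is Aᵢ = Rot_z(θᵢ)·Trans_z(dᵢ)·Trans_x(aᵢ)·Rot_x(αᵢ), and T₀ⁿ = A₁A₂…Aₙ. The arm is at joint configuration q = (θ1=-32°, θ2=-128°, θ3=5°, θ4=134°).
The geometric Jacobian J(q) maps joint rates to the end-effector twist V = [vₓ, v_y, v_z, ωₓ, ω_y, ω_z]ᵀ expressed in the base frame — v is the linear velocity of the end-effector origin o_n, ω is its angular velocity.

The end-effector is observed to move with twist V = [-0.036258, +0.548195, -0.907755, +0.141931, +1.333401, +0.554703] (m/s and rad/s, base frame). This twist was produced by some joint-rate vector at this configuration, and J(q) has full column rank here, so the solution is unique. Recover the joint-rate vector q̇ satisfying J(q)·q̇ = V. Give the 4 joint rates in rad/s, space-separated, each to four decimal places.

o_n = [0.9120, -0.4250, 0.1096]
J₁: ẑ×o_n = [0.4250, 0.9120, -0.0000], ω = ẑ
J2: z=[-0.5299, -0.8480, 0.0000] o=[0.4071, -0.2544, 0.2800] → [0.1445, -0.0903, 0.5186, -0.5299, -0.8480, 0.0000]
J3: z=[-0.5299, -0.8480, 0.0000] o=[0.3340, -0.2087, 0.1697] → [0.0510, -0.0319, 0.6048, -0.5299, -0.8480, 0.0000]
J4: z=[0.7112, -0.4444, -0.5446] o=[0.1348, -0.4144, 0.0774] → [-0.0201, -0.4462, 0.3378, 0.7112, -0.4444, -0.5446]
q̇ = J⁺·V = [0.1740, -0.6710, -0.5350, -0.6990]

0.1740 -0.6710 -0.5350 -0.6990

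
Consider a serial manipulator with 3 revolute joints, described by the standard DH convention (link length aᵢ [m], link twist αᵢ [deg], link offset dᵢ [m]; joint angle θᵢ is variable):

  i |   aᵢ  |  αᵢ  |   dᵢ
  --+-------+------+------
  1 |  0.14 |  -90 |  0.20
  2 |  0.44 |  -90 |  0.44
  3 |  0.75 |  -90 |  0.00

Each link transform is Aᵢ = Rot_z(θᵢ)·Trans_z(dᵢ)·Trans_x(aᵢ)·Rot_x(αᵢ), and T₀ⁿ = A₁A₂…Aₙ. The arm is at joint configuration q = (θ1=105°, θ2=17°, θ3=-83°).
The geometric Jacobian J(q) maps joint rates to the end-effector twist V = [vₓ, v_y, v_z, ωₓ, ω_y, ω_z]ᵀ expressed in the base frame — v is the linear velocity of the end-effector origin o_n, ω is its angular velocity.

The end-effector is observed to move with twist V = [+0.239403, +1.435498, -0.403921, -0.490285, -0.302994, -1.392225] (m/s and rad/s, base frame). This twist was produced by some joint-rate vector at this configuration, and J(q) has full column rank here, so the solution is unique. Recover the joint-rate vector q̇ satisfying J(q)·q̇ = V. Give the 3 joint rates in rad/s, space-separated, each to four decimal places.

o_n = [-1.3118, 0.3195, 0.0446]
J₁: ẑ×o_n = [-0.3195, -1.3118, 0.0000], ω = ẑ
J2: z=[-0.9659, -0.2588, 0.0000] o=[-0.0362, 0.1352, 0.2000] → [0.0402, -0.1501, -0.5082, -0.9659, -0.2588, 0.0000]
J3: z=[0.0757, -0.2824, -0.9563] o=[-0.5701, 0.4278, 0.0714] → [-0.0960, 0.7113, -0.2176, 0.0757, -0.2824, -0.9563]
q̇ = J⁺·V = [-0.8500, 0.5520, 0.5670]

-0.8500 0.5520 0.5670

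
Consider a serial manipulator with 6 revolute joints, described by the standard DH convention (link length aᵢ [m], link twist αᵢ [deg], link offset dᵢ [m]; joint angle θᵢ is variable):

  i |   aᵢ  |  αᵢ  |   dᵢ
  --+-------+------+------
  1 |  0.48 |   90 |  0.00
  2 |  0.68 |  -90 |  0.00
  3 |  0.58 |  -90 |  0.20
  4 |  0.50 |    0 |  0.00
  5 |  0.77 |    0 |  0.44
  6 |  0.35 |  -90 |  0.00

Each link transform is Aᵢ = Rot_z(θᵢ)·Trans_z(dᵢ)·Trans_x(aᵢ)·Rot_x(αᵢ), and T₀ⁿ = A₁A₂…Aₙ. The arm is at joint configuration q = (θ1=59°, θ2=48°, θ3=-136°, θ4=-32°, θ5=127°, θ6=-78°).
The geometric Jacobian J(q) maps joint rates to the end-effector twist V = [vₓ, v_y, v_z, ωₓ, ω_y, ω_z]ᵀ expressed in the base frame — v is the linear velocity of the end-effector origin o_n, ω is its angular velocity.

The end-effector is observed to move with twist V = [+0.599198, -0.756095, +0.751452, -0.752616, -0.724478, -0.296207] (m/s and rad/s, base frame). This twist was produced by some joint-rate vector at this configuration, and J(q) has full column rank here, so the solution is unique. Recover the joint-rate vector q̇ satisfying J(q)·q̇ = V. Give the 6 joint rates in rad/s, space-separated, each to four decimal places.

0.0080 0.6610 0.5460 -0.8540 -0.3510 -0.0920

o_n = [1.4549, 0.0918, -0.2179]
J₁: ẑ×o_n = [-0.0918, 1.4549, 0.0000], ω = ẑ
J2: z=[0.8572, -0.5150, 0.0000] o=[0.2472, 0.4114, 0.0000] → [0.1122, 0.1868, 0.3480, 0.8572, -0.5150, 0.0000]
J3: z=[-0.3827, -0.6370, 0.6691] o=[0.4816, 0.8015, 0.5053] → [0.9356, 0.3745, 0.8917, -0.3827, -0.6370, 0.6691]
J4: z=[0.8560, 0.0279, 0.5162] o=[0.6066, 0.2273, 0.3291] → [0.0547, 0.9062, -0.1397, 0.8560, 0.0279, 0.5162]
J5: z=[0.8560, 0.0279, 0.5162] o=[0.6525, -0.2682, 0.2797] → [-0.1997, 0.8402, 0.2857, 0.8560, 0.0279, 0.5162]
J6: z=[0.8560, 0.0279, 0.5162] o=[1.2994, 0.2844, 0.0295] → [0.0925, 0.2920, -0.1693, 0.8560, 0.0279, 0.5162]
q̇ = J⁺·V = [0.0080, 0.6610, 0.5460, -0.8540, -0.3510, -0.0920]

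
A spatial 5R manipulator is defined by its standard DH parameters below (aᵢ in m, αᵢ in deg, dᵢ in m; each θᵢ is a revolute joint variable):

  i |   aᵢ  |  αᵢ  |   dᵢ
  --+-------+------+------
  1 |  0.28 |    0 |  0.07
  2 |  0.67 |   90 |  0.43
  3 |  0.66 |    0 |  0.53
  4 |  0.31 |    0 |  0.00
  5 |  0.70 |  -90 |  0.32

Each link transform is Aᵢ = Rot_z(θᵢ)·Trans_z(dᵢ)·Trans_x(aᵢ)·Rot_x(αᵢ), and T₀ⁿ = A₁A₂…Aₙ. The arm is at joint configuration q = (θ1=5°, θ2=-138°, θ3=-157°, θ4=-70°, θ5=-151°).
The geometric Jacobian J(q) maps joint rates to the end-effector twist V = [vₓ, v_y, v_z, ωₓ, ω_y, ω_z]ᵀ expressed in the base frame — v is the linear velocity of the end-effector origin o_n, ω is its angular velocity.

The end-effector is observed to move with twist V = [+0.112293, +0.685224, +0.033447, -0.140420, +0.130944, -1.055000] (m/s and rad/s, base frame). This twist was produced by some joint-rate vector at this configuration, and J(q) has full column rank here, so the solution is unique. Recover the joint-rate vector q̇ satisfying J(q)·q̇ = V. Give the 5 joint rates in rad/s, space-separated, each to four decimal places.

-0.7690 -0.2860 0.2580 -0.5530 0.4870

o_n = [-0.6952, 0.2261, 0.2525]
J₁: ẑ×o_n = [-0.2261, -0.6952, 0.0000], ω = ẑ
J2: z=[0.0000, 0.0000, 1.0000] o=[0.2789, 0.0244, 0.0700] → [-0.2017, -0.9741, 0.0000, 0.0000, 0.0000, 1.0000]
J3: z=[-0.7314, 0.6820, 0.0000] o=[-0.1780, -0.4656, 0.5000] → [-0.1688, -0.1810, -0.1532, -0.7314, 0.6820, 0.0000]
J4: z=[-0.7314, 0.6820, 0.0000] o=[-0.1513, 0.3402, 0.2421] → [0.0071, 0.0076, 0.4543, -0.7314, 0.6820, 0.0000]
J5: z=[-0.7314, 0.6820, 0.0000] o=[-0.0071, 0.4948, 0.4688] → [-0.1475, -0.1582, 0.6657, -0.7314, 0.6820, 0.0000]
q̇ = J⁺·V = [-0.7690, -0.2860, 0.2580, -0.5530, 0.4870]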